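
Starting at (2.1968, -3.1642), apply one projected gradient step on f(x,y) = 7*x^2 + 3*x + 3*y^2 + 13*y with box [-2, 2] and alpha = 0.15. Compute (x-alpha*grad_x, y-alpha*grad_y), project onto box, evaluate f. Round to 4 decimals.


Step 1: Compute gradient at (2.1968, -3.1642).
grad_x = 2*7*2.1968 + 3 = 33.7552
grad_y = 2*3*-3.1642 + 13 = -5.9852
Step 2: Gradient step.
x_raw = 2.1968 - 0.15*33.7552 = -2.8665
y_raw = -3.1642 - 0.15*-5.9852 = -2.2664
Step 3: Project onto [-2, 2].
x_proj = clip(-2.8665) = -2.0
y_proj = clip(-2.2664) = -2.0
Step 4: Evaluate f.
f(-2.0, -2.0) = 8.0


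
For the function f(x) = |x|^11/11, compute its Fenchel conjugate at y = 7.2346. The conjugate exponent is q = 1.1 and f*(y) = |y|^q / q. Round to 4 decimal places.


The conjugate exponent q satisfies 1/p + 1/q = 1.
p = 11, so q = 11/(11 - 1) = 1.1
|y|^q = 7.2346^1.1 = 8.8177
f*(7.2346) = 8.8177 / 1.1 = 8.0161


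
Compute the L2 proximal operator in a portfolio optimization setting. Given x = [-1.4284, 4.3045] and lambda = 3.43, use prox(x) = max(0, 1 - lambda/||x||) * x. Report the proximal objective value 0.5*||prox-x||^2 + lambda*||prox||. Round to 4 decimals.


Step 1: Compute ||x||.
||x|| = 4.5353
Step 2: Compute scaling factor.
scale = max(0, 1 - 3.43/4.5353) = 0.2437
Step 3: prox(x) = [-0.3481, 1.0491]
||prox(x)|| = 1.1053
Step 4: Proximal objective.
0.5*||prox-x||^2 = 5.8825
lambda*||prox|| = 3.7912
Total = 9.6737


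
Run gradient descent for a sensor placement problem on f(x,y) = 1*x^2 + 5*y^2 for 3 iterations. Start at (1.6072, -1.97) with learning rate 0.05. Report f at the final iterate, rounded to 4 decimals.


Gradient descent on f(x,y) = 1*x^2 + 5*y^2.
Starting point: (1.6072, -1.97), alpha = 0.05
Step 1: grad_x = 2*1*1.6072 = 3.2144, grad_y = 2*5*-1.97 = -19.7
  x_1 = 1.6072 - 0.05*3.2144 = 1.4465
  y_1 = -1.97 - 0.05*-19.7 = -0.985
Step 2: grad_x = 2*1*1.4465 = 2.893, grad_y = 2*5*-0.985 = -9.85
  x_2 = 1.4465 - 0.05*2.893 = 1.3018
  y_2 = -0.985 - 0.05*-9.85 = -0.4925
Step 3: grad_x = 2*1*1.3018 = 2.6037, grad_y = 2*5*-0.4925 = -4.925
  x_3 = 1.3018 - 0.05*2.6037 = 1.1716
  y_3 = -0.4925 - 0.05*-4.925 = -0.2463
f(1.1716, -0.2463) = 1*1.1716^2 + 5*(-0.2463)^2 = 1.676


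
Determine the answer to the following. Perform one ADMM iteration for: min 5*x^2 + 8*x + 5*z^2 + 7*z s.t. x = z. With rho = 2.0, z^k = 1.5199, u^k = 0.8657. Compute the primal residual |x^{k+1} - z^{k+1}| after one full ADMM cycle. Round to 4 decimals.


ADMM iteration with rho = 2.0, z^k = 1.5199, u^k = 0.8657
Step 1: x-update.
Minimize 5*x^2 + 8*x + (2.0/2)*(x - 1.5199 + 0.8657)^2
FOC: (2*5 + 2.0)*x = -8 + 2.0*(1.5199 - 0.8657)
x^{k+1} = -0.5576
Step 2: z-update.
Minimize 5*z^2 + 7*z + (2.0/2)*(-0.5576 - z + 0.8657)^2
FOC: (2*5 + 2.0)*z = -7 + 2.0*(-0.5576 + 0.8657)
z^{k+1} = -0.532
Step 3: u-update.
u^{k+1} = 0.8657 - 0.5576 + 0.532 = 0.8401
Step 4: Primal residual = |-0.5576 + 0.532| = 0.0256


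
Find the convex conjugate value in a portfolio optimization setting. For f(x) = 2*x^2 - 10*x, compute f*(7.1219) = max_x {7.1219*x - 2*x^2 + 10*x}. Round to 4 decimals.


f*(y) = sup_x {y*x - a*x^2 - b*x} = sup_x {(y-b)*x - a*x^2}
FOC: (y - b) - 2a*x = 0 => x* = (y - b)/(2a)
x* = (7.1219 + 10)/(2*2) = 4.2805
f*(7.1219) = (y-b)^2/(4a) = (7.1219 + 10)^2/(4*2)
= 293.1595/8 = 36.6449


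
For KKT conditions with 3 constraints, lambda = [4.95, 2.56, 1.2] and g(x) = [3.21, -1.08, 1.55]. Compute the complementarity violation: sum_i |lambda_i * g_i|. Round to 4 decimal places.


KKT complementary slackness check:
lambda_1 * g_1 = 4.95 * 3.21 = 15.8895
lambda_2 * g_2 = 2.56 * -1.08 = -2.7648
lambda_3 * g_3 = 1.2 * 1.55 = 1.86
Total violation = 15.8895 + 2.7648 + 1.86 = 20.5143


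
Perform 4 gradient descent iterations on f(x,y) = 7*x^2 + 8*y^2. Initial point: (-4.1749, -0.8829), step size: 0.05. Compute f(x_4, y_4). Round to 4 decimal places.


Gradient descent on f(x,y) = 7*x^2 + 8*y^2.
Starting point: (-4.1749, -0.8829), alpha = 0.05
Step 1: grad_x = 2*7*-4.1749 = -58.4486, grad_y = 2*8*-0.8829 = -14.1264
  x_1 = -4.1749 - 0.05*-58.4486 = -1.2525
  y_1 = -0.8829 - 0.05*-14.1264 = -0.1766
Step 2: grad_x = 2*7*-1.2525 = -17.5346, grad_y = 2*8*-0.1766 = -2.8253
  x_2 = -1.2525 - 0.05*-17.5346 = -0.3757
  y_2 = -0.1766 - 0.05*-2.8253 = -0.0353
Step 3: grad_x = 2*7*-0.3757 = -5.2604, grad_y = 2*8*-0.0353 = -0.5651
  x_3 = -0.3757 - 0.05*-5.2604 = -0.1127
  y_3 = -0.0353 - 0.05*-0.5651 = -0.0071
Step 4: grad_x = 2*7*-0.1127 = -1.5781, grad_y = 2*8*-0.0071 = -0.113
  x_4 = -0.1127 - 0.05*-1.5781 = -0.0338
  y_4 = -0.0071 - 0.05*-0.113 = -0.0014
f(-0.0338, -0.0014) = 7*(-0.0338)^2 + 8*(-0.0014)^2 = 0.008


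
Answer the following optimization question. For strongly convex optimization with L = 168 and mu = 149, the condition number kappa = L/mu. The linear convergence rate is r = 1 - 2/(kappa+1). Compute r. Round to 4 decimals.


Step 1: Compute the condition number.
kappa = L/mu = 168/149 = 1.1275
Step 2: Compute the convergence rate.
r = 1 - 2/(kappa + 1) = 1 - 2*mu/(L + mu) = (L - mu)/(L + mu) = 19/317 = 0.0599


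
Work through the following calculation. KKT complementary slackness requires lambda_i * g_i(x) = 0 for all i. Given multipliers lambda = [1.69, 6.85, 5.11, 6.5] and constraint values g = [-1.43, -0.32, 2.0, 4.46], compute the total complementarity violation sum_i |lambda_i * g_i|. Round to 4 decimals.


KKT complementary slackness check:
lambda_1 * g_1 = 1.69 * -1.43 = -2.4167
lambda_2 * g_2 = 6.85 * -0.32 = -2.192
lambda_3 * g_3 = 5.11 * 2.0 = 10.22
lambda_4 * g_4 = 6.5 * 4.46 = 28.99
Total violation = 2.4167 + 2.192 + 10.22 + 28.99 = 43.8187


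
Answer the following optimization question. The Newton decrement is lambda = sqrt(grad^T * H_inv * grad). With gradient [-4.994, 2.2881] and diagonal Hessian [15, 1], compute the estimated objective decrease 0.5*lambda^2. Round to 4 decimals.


Step 1: H is diagonal, so H^(-1) * g = [-0.3329, 2.2881].
Step 2: g^T H^(-1) g = sum_i g_i^2 / H_ii
  = (-4.994)^2/15 + (2.2881)^2/1
  = 1.6627 + 5.2354 = 6.8981
Step 3: Objective decrease = 0.5 * g^T H^(-1) g = 3.449


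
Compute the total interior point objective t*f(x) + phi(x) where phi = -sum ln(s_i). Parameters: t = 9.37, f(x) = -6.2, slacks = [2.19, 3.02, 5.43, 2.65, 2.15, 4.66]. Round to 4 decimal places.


Step 1: Compute log-barrier.
ln values: [0.7839, 1.1053, 1.6919, 0.9746, 0.7655, 1.539]
phi = -(0.7839 + 1.1053 + 1.6919 + 0.9746 + 0.7655 + 1.539) = -6.8601
Step 2: Compute augmented objective.
t*f(x) = 9.37*-6.2 = -58.094
Total = -58.094 - 6.8601 = -64.9541


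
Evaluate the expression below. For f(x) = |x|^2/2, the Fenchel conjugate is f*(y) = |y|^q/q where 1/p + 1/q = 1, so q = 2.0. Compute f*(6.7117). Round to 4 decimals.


The conjugate exponent q satisfies 1/p + 1/q = 1.
p = 2, so q = 2/(2 - 1) = 2.0
|y|^q = 6.7117^2.0 = 45.0469
f*(6.7117) = 45.0469 / 2.0 = 22.5235


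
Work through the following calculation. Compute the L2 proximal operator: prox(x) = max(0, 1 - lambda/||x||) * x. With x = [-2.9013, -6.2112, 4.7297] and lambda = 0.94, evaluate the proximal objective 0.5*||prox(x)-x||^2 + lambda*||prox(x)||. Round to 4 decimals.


Step 1: Compute ||x||.
||x|| = 8.3287
Step 2: Compute scaling factor.
scale = max(0, 1 - 0.94/8.3287) = 0.8871
Step 3: prox(x) = [-2.5738, -5.5102, 4.1959]
||prox(x)|| = 7.3887
Step 4: Proximal objective.
0.5*||prox-x||^2 = 0.4418
lambda*||prox|| = 6.9454
Total = 7.3871


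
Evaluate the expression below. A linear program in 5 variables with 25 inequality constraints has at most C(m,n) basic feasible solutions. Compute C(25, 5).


Each vertex corresponds to some choice of n active constraints out of m, so the number of vertices is at most C(m, n) = m! / (n!(m-n)!).
m = 25, n = 5
Numerator: 25 * 24 * 23 * 22 * 21
Denominator: 5! = 120
C(25, 5) = 53130


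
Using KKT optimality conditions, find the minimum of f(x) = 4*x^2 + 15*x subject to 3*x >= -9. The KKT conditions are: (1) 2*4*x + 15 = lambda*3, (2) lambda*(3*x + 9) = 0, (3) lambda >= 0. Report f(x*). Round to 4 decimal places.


Step 1: Try lambda = 0 (constraint inactive).
Stationarity: 2*4*x + 15 = 0
x* = -15/(2*4) = -1.875
Check constraint: 3*-1.875 = -5.625 >= -9 -- satisfied.
Step 2: Compute optimal value.
f(x*) = 4*(-1.875)^2 + 15*(-1.875) = -14.0625


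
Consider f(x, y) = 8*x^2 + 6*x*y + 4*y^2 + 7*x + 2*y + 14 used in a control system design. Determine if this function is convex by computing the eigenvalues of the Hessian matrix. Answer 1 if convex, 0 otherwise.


The Hessian of f(x,y) = 8*x^2 + 6*x*y + 4*y^2 + 7*x + 2*y + 14 is:
H = [[16, 6], [6, 8]]
Trace = 16 + 8 = 24
Determinant = 16*8 - (6)^2 = 92
Discriminant = (24)^2 - 4*92 = 208.0
Eigenvalues: lambda_1 = 4.7889, lambda_2 = 19.2111
The function is convex.

1


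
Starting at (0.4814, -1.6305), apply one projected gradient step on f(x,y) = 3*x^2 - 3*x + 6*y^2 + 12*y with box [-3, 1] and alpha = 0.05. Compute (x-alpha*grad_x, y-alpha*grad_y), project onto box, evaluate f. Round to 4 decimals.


Step 1: Compute gradient at (0.4814, -1.6305).
grad_x = 2*3*0.4814 - 3 = -0.1116
grad_y = 2*6*-1.6305 + 12 = -7.566
Step 2: Gradient step.
x_raw = 0.4814 - 0.05*-0.1116 = 0.487
y_raw = -1.6305 - 0.05*-7.566 = -1.2522
Step 3: Project onto [-3, 1].
x_proj = clip(0.487) = 0.487
y_proj = clip(-1.2522) = -1.2522
Step 4: Evaluate f.
f(0.487, -1.2522) = -6.3679


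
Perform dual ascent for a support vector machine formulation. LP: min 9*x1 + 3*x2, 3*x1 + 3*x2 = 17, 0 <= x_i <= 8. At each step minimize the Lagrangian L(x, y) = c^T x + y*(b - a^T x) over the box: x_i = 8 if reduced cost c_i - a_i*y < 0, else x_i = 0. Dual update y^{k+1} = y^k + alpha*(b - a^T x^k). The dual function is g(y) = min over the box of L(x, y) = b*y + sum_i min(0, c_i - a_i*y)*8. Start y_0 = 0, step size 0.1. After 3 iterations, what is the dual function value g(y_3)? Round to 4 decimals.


Dual ascent for LP: min 9*x1 + 3*x2, 3*x1 + 3*x2 = 17, 0 <= x_i <= 8
Step 1: y^k = 0.0, reduced costs: (9.0, 3.0)
  x^k = (0.0, 0.0), subgradient = b - a^T x = 17.0
  y^{k+1} = 0.0 + 0.1*17.0 = 1.7
Step 2: y^k = 1.7, reduced costs: (3.9, -2.1)
  x^k = (0.0, 8.0), subgradient = b - a^T x = -7.0
  y^{k+1} = 1.7 + 0.1*-7.0 = 1.0
Step 3: y^k = 1.0, reduced costs: (6.0, 0.0)
  x^k = (0.0, 0.0), subgradient = b - a^T x = 17.0
  y^{k+1} = 1.0 + 0.1*17.0 = 2.7
Dual objective at y_3 = 2.7: reduced costs (0.9, -5.1), box minimizer x = (0.0, 8.0)
g(y_3) = b*y + (c1 - a1*y)*x1 + (c2 - a2*y)*x2 = 17*2.7 + 0.9*0.0 + (-5.1)*8.0 = 45.9 + 0.0 - 40.8 = 5.1


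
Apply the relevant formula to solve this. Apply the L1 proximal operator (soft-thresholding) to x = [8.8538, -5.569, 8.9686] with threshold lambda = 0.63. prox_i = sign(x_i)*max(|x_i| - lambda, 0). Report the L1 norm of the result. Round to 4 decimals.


Soft-thresholding with lambda = 0.63:
prox(8.8538) = sign(8.8538)*max(|8.8538| - 0.63, 0) = 8.2238
prox(-5.569) = sign(-5.569)*max(|-5.569| - 0.63, 0) = -4.939
prox(8.9686) = sign(8.9686)*max(|8.9686| - 0.63, 0) = 8.3386
prox(x) = [8.2238, -4.939, 8.3386]
||prox(x)||_1 = 8.2238 + 4.939 + 8.3386 = 21.5014


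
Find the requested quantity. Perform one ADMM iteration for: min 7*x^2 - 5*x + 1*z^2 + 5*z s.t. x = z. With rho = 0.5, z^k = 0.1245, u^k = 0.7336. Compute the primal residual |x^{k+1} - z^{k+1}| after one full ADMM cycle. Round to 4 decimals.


ADMM iteration with rho = 0.5, z^k = 0.1245, u^k = 0.7336
Step 1: x-update.
Minimize 7*x^2 - 5*x + (0.5/2)*(x - 0.1245 + 0.7336)^2
FOC: (2*7 + 0.5)*x = 5 + 0.5*(0.1245 - 0.7336)
x^{k+1} = 0.3238
Step 2: z-update.
Minimize 1*z^2 + 5*z + (0.5/2)*(0.3238 - z + 0.7336)^2
FOC: (2*1 + 0.5)*z = -5 + 0.5*(0.3238 + 0.7336)
z^{k+1} = -1.7885
Step 3: u-update.
u^{k+1} = 0.7336 + 0.3238 + 1.7885 = 2.8459
Step 4: Primal residual = |0.3238 + 1.7885| = 2.1123


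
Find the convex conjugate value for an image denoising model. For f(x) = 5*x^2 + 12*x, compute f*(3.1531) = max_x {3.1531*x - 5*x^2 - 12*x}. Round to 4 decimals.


f*(y) = sup_x {y*x - a*x^2 - b*x} = sup_x {(y-b)*x - a*x^2}
FOC: (y - b) - 2a*x = 0 => x* = (y - b)/(2a)
x* = (3.1531 - 12)/(2*5) = -0.8847
f*(3.1531) = (y-b)^2/(4a) = (3.1531 - 12)^2/(4*5)
= 78.2676/20 = 3.9134


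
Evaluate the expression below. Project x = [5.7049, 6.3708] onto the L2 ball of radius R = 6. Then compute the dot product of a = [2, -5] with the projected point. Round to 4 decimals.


Step 1: Compute ||x|| (intermediates to 6 decimals).
||x|| = sqrt(5.7049^2 + 6.3708^2) = 8.551782
Step 2: Project.
Since ||x|| > R, scale = R/||x|| = 6/8.551782 = 0.701608, proj(x) = scale * x
proj(x) = [4.002603, 4.469804]
Step 3: Dot product.
a^T * proj(x) = 2*4.002603 - 5*4.469804 = -14.3438


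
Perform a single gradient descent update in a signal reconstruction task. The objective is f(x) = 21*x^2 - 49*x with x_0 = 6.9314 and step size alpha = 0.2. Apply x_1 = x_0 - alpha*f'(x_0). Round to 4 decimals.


We compute the gradient at x_0 and apply the update.
f'(x) = 42*x - 49
f'(6.9314) = 42*6.9314 - 49 = 242.1188
x_1 = 6.9314 - 0.2*242.1188 = -41.4924


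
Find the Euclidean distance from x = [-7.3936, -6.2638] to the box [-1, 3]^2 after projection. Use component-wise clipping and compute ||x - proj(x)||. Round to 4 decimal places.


Project each component onto [-1, 3].
clip(-7.3936) = -1.0, clip(-6.2638) = -1.0
Projection = [-1.0, -1.0]
Squared diffs: [40.8781, 27.7076]
Distance = sqrt(68.5857) = 8.2816


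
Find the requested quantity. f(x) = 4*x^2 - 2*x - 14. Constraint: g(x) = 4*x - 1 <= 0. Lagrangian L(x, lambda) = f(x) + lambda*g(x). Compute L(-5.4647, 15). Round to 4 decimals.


Step 1: Evaluate f(x).
f(-5.4647) = 4*(-5.4647)^2 - 2*(-5.4647) - 14 = 116.3812
Step 2: Evaluate g(x).
g(-5.4647) = 4*-5.4647 - 1 = -22.8588
Step 3: Compute Lagrangian.
L = 116.3812 + 15*-22.8588 = -226.5008


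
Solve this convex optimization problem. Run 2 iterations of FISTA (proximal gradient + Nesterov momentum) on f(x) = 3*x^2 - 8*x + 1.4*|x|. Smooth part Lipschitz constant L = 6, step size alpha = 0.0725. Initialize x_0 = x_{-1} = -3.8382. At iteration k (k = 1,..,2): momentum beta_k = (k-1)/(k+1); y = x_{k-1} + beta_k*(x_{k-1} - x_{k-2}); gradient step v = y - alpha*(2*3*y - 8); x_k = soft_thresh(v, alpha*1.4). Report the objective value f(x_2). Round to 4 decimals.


FISTA on f(x) = 3*x^2 - 8*x + 1.4*|x|
L = 6, alpha = 0.0725
Iteration 1: beta = 0.0, y = -3.8382 + 0.0*(-3.8382 + 3.8382) = -3.8382
  grad(y) = -31.0292, v = y - alpha*grad = -1.5886
  prox(v) = soft_thresh(-1.5886, 0.1015) = -1.4871
Iteration 2: beta = 0.3333, y = -1.4871 + 0.3333*(-1.4871 + 3.8382) = -0.7034
  grad(y) = -12.2203, v = y - alpha*grad = 0.1826
  prox(v) = soft_thresh(0.1826, 0.1015) = 0.0811
f(x_2) = 3*0.0811^2 - 8*0.0811 + 1.4*|0.0811| = -0.5155


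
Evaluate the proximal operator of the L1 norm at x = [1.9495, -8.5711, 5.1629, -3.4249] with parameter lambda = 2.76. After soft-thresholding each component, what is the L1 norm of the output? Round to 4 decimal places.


Soft-thresholding with lambda = 2.76:
prox(1.9495) = sign(1.9495)*max(|1.9495| - 2.76, 0) = 0.0
prox(-8.5711) = sign(-8.5711)*max(|-8.5711| - 2.76, 0) = -5.8111
prox(5.1629) = sign(5.1629)*max(|5.1629| - 2.76, 0) = 2.4029
prox(-3.4249) = sign(-3.4249)*max(|-3.4249| - 2.76, 0) = -0.6649
prox(x) = [0.0, -5.8111, 2.4029, -0.6649]
||prox(x)||_1 = 0.0 + 5.8111 + 2.4029 + 0.6649 = 8.8789


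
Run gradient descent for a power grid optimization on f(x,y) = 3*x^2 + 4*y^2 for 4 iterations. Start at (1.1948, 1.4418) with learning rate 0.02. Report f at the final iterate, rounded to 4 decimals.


Gradient descent on f(x,y) = 3*x^2 + 4*y^2.
Starting point: (1.1948, 1.4418), alpha = 0.02
Step 1: grad_x = 2*3*1.1948 = 7.1688, grad_y = 2*4*1.4418 = 11.5344
  x_1 = 1.1948 - 0.02*7.1688 = 1.0514
  y_1 = 1.4418 - 0.02*11.5344 = 1.2111
Step 2: grad_x = 2*3*1.0514 = 6.3085, grad_y = 2*4*1.2111 = 9.6889
  x_2 = 1.0514 - 0.02*6.3085 = 0.9253
  y_2 = 1.2111 - 0.02*9.6889 = 1.0173
Step 3: grad_x = 2*3*0.9253 = 5.5515, grad_y = 2*4*1.0173 = 8.1387
  x_3 = 0.9253 - 0.02*5.5515 = 0.8142
  y_3 = 1.0173 - 0.02*8.1387 = 0.8546
Step 4: grad_x = 2*3*0.8142 = 4.8853, grad_y = 2*4*0.8546 = 6.8365
  x_4 = 0.8142 - 0.02*4.8853 = 0.7165
  y_4 = 0.8546 - 0.02*6.8365 = 0.7178
f(0.7165, 0.7178) = 3*0.7165^2 + 4*0.7178^2 = 3.6013


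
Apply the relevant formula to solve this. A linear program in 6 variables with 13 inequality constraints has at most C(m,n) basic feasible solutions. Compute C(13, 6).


Each vertex corresponds to some choice of n active constraints out of m, so the number of vertices is at most C(m, n) = m! / (n!(m-n)!).
m = 13, n = 6
Numerator: 13 * 12 * 11 * 10 * 9 * 8
Denominator: 6! = 720
C(13, 6) = 1716


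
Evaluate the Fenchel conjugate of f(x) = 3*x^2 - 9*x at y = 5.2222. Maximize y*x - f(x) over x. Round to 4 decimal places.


f*(y) = sup_x {y*x - a*x^2 - b*x} = sup_x {(y-b)*x - a*x^2}
FOC: (y - b) - 2a*x = 0 => x* = (y - b)/(2a)
x* = (5.2222 + 9)/(2*3) = 2.3704
f*(5.2222) = (y-b)^2/(4a) = (5.2222 + 9)^2/(4*3)
= 202.271/12 = 16.8559


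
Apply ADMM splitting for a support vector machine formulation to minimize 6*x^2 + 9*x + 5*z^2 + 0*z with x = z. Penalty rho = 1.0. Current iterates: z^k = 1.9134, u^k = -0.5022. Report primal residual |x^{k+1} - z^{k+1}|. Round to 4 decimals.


ADMM iteration with rho = 1.0, z^k = 1.9134, u^k = -0.5022
Step 1: x-update.
Minimize 6*x^2 + 9*x + (1.0/2)*(x - 1.9134 - 0.5022)^2
FOC: (2*6 + 1.0)*x = -9 + 1.0*(1.9134 + 0.5022)
x^{k+1} = -0.5065
Step 2: z-update.
Minimize 5*z^2 + 0*z + (1.0/2)*(-0.5065 - z - 0.5022)^2
FOC: (2*5 + 1.0)*z = 0 + 1.0*(-0.5065 - 0.5022)
z^{k+1} = -0.0917
Step 3: u-update.
u^{k+1} = -0.5022 - 0.5065 + 0.0917 = -0.917
Step 4: Primal residual = |-0.5065 + 0.0917| = 0.4148


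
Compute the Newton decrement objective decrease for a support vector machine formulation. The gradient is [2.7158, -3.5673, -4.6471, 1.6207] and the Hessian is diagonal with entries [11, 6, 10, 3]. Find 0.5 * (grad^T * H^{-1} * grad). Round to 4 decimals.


Step 1: H is diagonal, so H^(-1) * g = [0.2469, -0.5946, -0.4647, 0.5402].
Step 2: g^T H^(-1) g = sum_i g_i^2 / H_ii
  = (2.7158)^2/11 + (-3.5673)^2/6 + (-4.6471)^2/10 + (1.6207)^2/3
  = 0.6705 + 2.1209 + 2.1596 + 0.8756 = 5.8266
Step 3: Objective decrease = 0.5 * g^T H^(-1) g = 2.9133


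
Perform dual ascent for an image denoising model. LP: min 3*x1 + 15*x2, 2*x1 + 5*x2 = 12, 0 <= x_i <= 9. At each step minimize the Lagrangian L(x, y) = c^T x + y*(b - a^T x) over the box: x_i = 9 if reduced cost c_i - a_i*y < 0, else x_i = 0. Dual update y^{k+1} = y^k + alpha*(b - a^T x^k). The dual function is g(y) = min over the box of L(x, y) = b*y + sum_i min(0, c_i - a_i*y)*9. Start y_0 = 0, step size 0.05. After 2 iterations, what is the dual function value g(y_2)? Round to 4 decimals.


Dual ascent for LP: min 3*x1 + 15*x2, 2*x1 + 5*x2 = 12, 0 <= x_i <= 9
Step 1: y^k = 0.0, reduced costs: (3.0, 15.0)
  x^k = (0.0, 0.0), subgradient = b - a^T x = 12.0
  y^{k+1} = 0.0 + 0.05*12.0 = 0.6
Step 2: y^k = 0.6, reduced costs: (1.8, 12.0)
  x^k = (0.0, 0.0), subgradient = b - a^T x = 12.0
  y^{k+1} = 0.6 + 0.05*12.0 = 1.2
Dual objective at y_2 = 1.2: reduced costs (0.6, 9.0), box minimizer x = (0.0, 0.0)
g(y_2) = b*y + (c1 - a1*y)*x1 + (c2 - a2*y)*x2 = 12*1.2 + 0.6*0.0 + 9.0*0.0 = 14.4 + 0.0 + 0.0 = 14.4


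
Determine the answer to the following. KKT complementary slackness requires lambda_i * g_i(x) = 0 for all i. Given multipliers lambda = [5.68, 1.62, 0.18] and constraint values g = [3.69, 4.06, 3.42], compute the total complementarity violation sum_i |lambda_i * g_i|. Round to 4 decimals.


KKT complementary slackness check:
lambda_1 * g_1 = 5.68 * 3.69 = 20.9592
lambda_2 * g_2 = 1.62 * 4.06 = 6.5772
lambda_3 * g_3 = 0.18 * 3.42 = 0.6156
Total violation = 20.9592 + 6.5772 + 0.6156 = 28.152


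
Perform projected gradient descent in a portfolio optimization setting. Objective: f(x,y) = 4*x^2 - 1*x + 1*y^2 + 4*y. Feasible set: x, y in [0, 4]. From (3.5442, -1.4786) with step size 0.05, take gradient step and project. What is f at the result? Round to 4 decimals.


Step 1: Compute gradient at (3.5442, -1.4786).
grad_x = 2*4*3.5442 - 1 = 27.3536
grad_y = 2*1*-1.4786 + 4 = 1.0428
Step 2: Gradient step.
x_raw = 3.5442 - 0.05*27.3536 = 2.1765
y_raw = -1.4786 - 0.05*1.0428 = -1.5307
Step 3: Project onto [0, 4].
x_proj = clip(2.1765) = 2.1765
y_proj = clip(-1.5307) = 0.0
Step 4: Evaluate f.
f(2.1765, 0.0) = 16.7724


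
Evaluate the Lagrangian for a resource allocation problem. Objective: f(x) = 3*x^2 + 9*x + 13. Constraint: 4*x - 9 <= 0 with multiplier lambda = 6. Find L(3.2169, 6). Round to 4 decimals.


Step 1: Evaluate f(x).
f(3.2169) = 3*3.2169^2 + 9*3.2169 + 13 = 72.9974
Step 2: Evaluate g(x).
g(3.2169) = 4*3.2169 - 9 = 3.8676
Step 3: Compute Lagrangian.
L = 72.9974 + 6*3.8676 = 96.203


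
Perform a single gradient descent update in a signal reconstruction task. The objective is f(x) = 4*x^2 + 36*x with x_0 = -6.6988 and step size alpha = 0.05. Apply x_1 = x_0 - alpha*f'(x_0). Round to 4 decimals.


We compute the gradient at x_0 and apply the update.
f'(x) = 8*x + 36
f'(-6.6988) = 8*-6.6988 + 36 = -17.5904
x_1 = -6.6988 - 0.05*-17.5904 = -5.8193


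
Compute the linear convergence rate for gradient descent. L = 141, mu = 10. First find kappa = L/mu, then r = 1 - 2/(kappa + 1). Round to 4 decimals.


Step 1: Compute the condition number.
kappa = L/mu = 141/10 = 14.1
Step 2: Compute the convergence rate.
r = 1 - 2/(kappa + 1) = 1 - 2*mu/(L + mu) = (L - mu)/(L + mu) = 131/151 = 0.8675


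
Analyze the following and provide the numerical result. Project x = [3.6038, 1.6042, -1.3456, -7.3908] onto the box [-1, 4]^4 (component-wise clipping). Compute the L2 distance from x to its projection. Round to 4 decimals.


Project each component onto [-1, 4].
clip(3.6038) = 3.6038, clip(1.6042) = 1.6042, clip(-1.3456) = -1.0, clip(-7.3908) = -1.0
Projection = [3.6038, 1.6042, -1.0, -1.0]
Squared diffs: [0.0, 0.0, 0.1194, 40.8423]
Distance = sqrt(40.9617) = 6.4001


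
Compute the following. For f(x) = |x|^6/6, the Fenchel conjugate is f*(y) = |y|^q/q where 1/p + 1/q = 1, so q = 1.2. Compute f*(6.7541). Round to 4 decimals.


The conjugate exponent q satisfies 1/p + 1/q = 1.
p = 6, so q = 6/(6 - 1) = 1.2
|y|^q = 6.7541^1.2 = 9.8965
f*(6.7541) = 9.8965 / 1.2 = 8.2471


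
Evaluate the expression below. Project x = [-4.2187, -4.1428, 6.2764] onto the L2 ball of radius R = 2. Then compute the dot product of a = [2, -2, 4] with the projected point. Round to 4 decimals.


Step 1: Compute ||x|| (intermediates to 6 decimals).
||x|| = sqrt((-4.2187)^2 + (-4.1428)^2 + 6.2764^2) = 8.622843
Step 2: Project.
Since ||x|| > R, scale = R/||x|| = 2/8.622843 = 0.231942, proj(x) = scale * x
proj(x) = [-0.978494, -0.960889, 1.455761]
Step 3: Dot product.
a^T * proj(x) = 2*(-0.978494) - 2*(-0.960889) + 4*1.455761 = 5.7878


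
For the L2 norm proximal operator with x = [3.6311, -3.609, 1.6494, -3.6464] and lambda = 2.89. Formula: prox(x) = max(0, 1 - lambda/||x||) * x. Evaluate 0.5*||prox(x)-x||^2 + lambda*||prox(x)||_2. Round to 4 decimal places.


Step 1: Compute ||x||.
||x|| = 6.4982
Step 2: Compute scaling factor.
scale = max(0, 1 - 2.89/6.4982) = 0.5553
Step 3: prox(x) = [2.0162, -2.0039, 0.9158, -2.0247]
||prox(x)|| = 3.6082
Step 4: Proximal objective.
0.5*||prox-x||^2 = 4.1761
lambda*||prox|| = 10.4277
Total = 14.6037


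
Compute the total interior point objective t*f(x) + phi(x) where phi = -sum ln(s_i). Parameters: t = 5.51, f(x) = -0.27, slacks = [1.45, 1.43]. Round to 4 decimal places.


Step 1: Compute log-barrier.
ln values: [0.3716, 0.3577]
phi = -(0.3716 + 0.3577) = -0.7292
Step 2: Compute augmented objective.
t*f(x) = 5.51*-0.27 = -1.4877
Total = -1.4877 - 0.7292 = -2.2169


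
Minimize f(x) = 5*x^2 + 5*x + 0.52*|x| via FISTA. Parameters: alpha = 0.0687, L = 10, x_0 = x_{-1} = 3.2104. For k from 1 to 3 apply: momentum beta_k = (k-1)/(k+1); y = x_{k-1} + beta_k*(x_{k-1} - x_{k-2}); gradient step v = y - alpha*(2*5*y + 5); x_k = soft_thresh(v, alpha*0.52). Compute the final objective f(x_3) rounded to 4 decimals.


FISTA on f(x) = 5*x^2 + 5*x + 0.52*|x|
L = 10, alpha = 0.0687
Iteration 1: beta = 0.0, y = 3.2104 + 0.0*(3.2104 - 3.2104) = 3.2104
  grad(y) = 37.104, v = y - alpha*grad = 0.6614
  prox(v) = soft_thresh(0.6614, 0.0357) = 0.6256
Iteration 2: beta = 0.3333, y = 0.6256 + 0.3333*(0.6256 - 3.2104) = -0.236
  grad(y) = 2.6404, v = y - alpha*grad = -0.4174
  prox(v) = soft_thresh(-0.4174, 0.0357) = -0.3816
Iteration 3: beta = 0.5, y = -0.3816 + 0.5*(-0.3816 - 0.6256) = -0.8853
  grad(y) = -3.8526, v = y - alpha*grad = -0.6206
  prox(v) = soft_thresh(-0.6206, 0.0357) = -0.5849
f(x_3) = 5*(-0.5849)^2 + 5*(-0.5849) + 0.52*|-0.5849| = -0.9099


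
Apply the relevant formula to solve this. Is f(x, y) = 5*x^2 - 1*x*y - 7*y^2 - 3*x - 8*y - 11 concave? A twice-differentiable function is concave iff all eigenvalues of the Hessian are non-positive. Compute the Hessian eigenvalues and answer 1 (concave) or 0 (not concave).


The Hessian of f(x,y) = 5*x^2 - 1*x*y - 7*y^2 - 3*x - 8*y - 11 is:
H = [[10, -1], [-1, -14]]
Trace = 10 - 14 = -4
Determinant = 10*-14 - (-1)^2 = -141
Discriminant = (-4)^2 - 4*-141 = 580.0
Eigenvalues: lambda_1 = -14.0416, lambda_2 = 10.0416
The function is not concave.

0


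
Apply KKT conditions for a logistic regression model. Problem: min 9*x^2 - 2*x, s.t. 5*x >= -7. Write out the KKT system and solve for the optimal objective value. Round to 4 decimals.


Step 1: Try lambda = 0 (constraint inactive).
Stationarity: 2*9*x - 2 = 0
x* = 2/(2*9) = 1/9 = 0.1111 (rounded; the exact value 1/9 is used below)
Check constraint: 5*0.1111 = 0.5555 >= -7 -- satisfied.
Step 2: Compute optimal value.
f(x*) = 9*(1/9)^2 - 2*(1/9) = -0.1111


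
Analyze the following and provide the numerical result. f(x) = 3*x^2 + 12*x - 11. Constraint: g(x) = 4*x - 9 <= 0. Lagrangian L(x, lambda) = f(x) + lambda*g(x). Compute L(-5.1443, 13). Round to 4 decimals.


Step 1: Evaluate f(x).
f(-5.1443) = 3*(-5.1443)^2 + 12*(-5.1443) - 11 = 6.6599
Step 2: Evaluate g(x).
g(-5.1443) = 4*-5.1443 - 9 = -29.5772
Step 3: Compute Lagrangian.
L = 6.6599 + 13*-29.5772 = -377.8437


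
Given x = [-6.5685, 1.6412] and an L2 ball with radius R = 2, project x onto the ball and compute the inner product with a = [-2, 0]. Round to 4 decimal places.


Step 1: Compute ||x|| (intermediates to 6 decimals).
||x|| = sqrt((-6.5685)^2 + 1.6412^2) = 6.770431
Step 2: Project.
Since ||x|| > R, scale = R/||x|| = 2/6.770431 = 0.295402, proj(x) = scale * x
proj(x) = [-1.940348, 0.484814]
Step 3: Dot product.
a^T * proj(x) = -2*(-1.940348) + 0*0.484814 = 3.8807


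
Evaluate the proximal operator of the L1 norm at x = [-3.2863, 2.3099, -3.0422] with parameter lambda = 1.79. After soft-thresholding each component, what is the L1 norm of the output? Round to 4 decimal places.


Soft-thresholding with lambda = 1.79:
prox(-3.2863) = sign(-3.2863)*max(|-3.2863| - 1.79, 0) = -1.4963
prox(2.3099) = sign(2.3099)*max(|2.3099| - 1.79, 0) = 0.5199
prox(-3.0422) = sign(-3.0422)*max(|-3.0422| - 1.79, 0) = -1.2522
prox(x) = [-1.4963, 0.5199, -1.2522]
||prox(x)||_1 = 1.4963 + 0.5199 + 1.2522 = 3.2684


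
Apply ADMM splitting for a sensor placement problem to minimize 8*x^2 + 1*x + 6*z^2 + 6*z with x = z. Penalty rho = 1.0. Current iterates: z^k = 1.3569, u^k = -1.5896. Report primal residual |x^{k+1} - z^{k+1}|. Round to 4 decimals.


ADMM iteration with rho = 1.0, z^k = 1.3569, u^k = -1.5896
Step 1: x-update.
Minimize 8*x^2 + 1*x + (1.0/2)*(x - 1.3569 - 1.5896)^2
FOC: (2*8 + 1.0)*x = -1 + 1.0*(1.3569 + 1.5896)
x^{k+1} = 0.1145
Step 2: z-update.
Minimize 6*z^2 + 6*z + (1.0/2)*(0.1145 - z - 1.5896)^2
FOC: (2*6 + 1.0)*z = -6 + 1.0*(0.1145 - 1.5896)
z^{k+1} = -0.575
Step 3: u-update.
u^{k+1} = -1.5896 + 0.1145 + 0.575 = -0.9001
Step 4: Primal residual = |0.1145 + 0.575| = 0.6895


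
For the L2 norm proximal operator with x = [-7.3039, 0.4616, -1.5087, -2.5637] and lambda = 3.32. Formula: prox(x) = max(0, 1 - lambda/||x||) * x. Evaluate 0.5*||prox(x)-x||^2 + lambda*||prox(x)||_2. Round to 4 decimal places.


Step 1: Compute ||x||.
||x|| = 7.8999
Step 2: Compute scaling factor.
scale = max(0, 1 - 3.32/7.8999) = 0.5797
Step 3: prox(x) = [-4.2344, 0.2676, -0.8747, -1.4863]
||prox(x)|| = 4.5799
Step 4: Proximal objective.
0.5*||prox-x||^2 = 5.5112
lambda*||prox|| = 15.2053
Total = 20.7165


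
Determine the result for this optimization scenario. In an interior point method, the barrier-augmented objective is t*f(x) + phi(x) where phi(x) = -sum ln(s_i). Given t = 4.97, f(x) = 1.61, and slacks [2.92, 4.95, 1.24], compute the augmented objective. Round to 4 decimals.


Step 1: Compute log-barrier.
ln values: [1.0716, 1.5994, 0.2151]
phi = -(1.0716 + 1.5994 + 0.2151) = -2.8861
Step 2: Compute augmented objective.
t*f(x) = 4.97*1.61 = 8.0017
Total = 8.0017 - 2.8861 = 5.1156


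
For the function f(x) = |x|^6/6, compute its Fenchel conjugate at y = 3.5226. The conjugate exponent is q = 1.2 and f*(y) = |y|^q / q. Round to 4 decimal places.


The conjugate exponent q satisfies 1/p + 1/q = 1.
p = 6, so q = 6/(6 - 1) = 1.2
|y|^q = 3.5226^1.2 = 4.5314
f*(3.5226) = 4.5314 / 1.2 = 3.7762


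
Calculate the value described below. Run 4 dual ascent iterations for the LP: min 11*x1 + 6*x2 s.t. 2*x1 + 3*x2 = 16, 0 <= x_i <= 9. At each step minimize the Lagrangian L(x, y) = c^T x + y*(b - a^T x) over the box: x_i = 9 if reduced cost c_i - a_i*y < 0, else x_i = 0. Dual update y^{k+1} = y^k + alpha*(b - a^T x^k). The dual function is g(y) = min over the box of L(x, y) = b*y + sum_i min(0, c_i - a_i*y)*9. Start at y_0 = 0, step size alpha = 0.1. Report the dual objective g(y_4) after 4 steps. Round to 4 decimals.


Dual ascent for LP: min 11*x1 + 6*x2, 2*x1 + 3*x2 = 16, 0 <= x_i <= 9
Step 1: y^k = 0.0, reduced costs: (11.0, 6.0)
  x^k = (0.0, 0.0), subgradient = b - a^T x = 16.0
  y^{k+1} = 0.0 + 0.1*16.0 = 1.6
Step 2: y^k = 1.6, reduced costs: (7.8, 1.2)
  x^k = (0.0, 0.0), subgradient = b - a^T x = 16.0
  y^{k+1} = 1.6 + 0.1*16.0 = 3.2
Step 3: y^k = 3.2, reduced costs: (4.6, -3.6)
  x^k = (0.0, 9.0), subgradient = b - a^T x = -11.0
  y^{k+1} = 3.2 + 0.1*-11.0 = 2.1
Step 4: y^k = 2.1, reduced costs: (6.8, -0.3)
  x^k = (0.0, 9.0), subgradient = b - a^T x = -11.0
  y^{k+1} = 2.1 + 0.1*-11.0 = 1.0
Dual objective at y_4 = 1.0: reduced costs (9.0, 3.0), box minimizer x = (0.0, 0.0)
g(y_4) = b*y + (c1 - a1*y)*x1 + (c2 - a2*y)*x2 = 16*1.0 + 9.0*0.0 + 3.0*0.0 = 16.0 + 0.0 + 0.0 = 16.0


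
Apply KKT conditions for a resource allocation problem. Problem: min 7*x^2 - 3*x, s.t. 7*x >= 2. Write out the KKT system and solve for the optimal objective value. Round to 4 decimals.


Step 1: Try lambda = 0 (constraint inactive).
x_unc = 3/(2*7) = 0.2143
Check: 7*0.2143 = 1.5001 < 2 -- violated!
Step 2: Constraint must be active: 7*x = 2
x* = 2/7 = 0.2857 (rounded; the exact value 2/7 is used below)
lambda = (2*7*(2/7) - 3)/7 = 0.1429
Step 3: Compute optimal value.
f(x*) = 7*(2/7)^2 - 3*(2/7) = -0.2857


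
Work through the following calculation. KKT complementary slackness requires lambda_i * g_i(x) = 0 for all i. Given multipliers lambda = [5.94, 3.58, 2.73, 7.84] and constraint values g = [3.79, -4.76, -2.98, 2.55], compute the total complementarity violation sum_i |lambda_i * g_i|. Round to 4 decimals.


KKT complementary slackness check:
lambda_1 * g_1 = 5.94 * 3.79 = 22.5126
lambda_2 * g_2 = 3.58 * -4.76 = -17.0408
lambda_3 * g_3 = 2.73 * -2.98 = -8.1354
lambda_4 * g_4 = 7.84 * 2.55 = 19.992
Total violation = 22.5126 + 17.0408 + 8.1354 + 19.992 = 67.6808


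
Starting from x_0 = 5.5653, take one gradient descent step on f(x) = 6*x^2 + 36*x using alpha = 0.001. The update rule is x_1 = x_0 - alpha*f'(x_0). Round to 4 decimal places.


We compute the gradient at x_0 and apply the update.
f'(x) = 12*x + 36
f'(5.5653) = 12*5.5653 + 36 = 102.7836
x_1 = 5.5653 - 0.001*102.7836 = 5.4625


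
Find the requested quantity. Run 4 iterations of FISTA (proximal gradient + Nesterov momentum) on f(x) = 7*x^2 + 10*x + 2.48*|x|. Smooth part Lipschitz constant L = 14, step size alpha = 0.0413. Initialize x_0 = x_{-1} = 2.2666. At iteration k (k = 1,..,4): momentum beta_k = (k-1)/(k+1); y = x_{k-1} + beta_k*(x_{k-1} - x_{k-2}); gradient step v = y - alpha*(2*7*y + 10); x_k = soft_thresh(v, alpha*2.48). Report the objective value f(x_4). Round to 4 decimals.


FISTA on f(x) = 7*x^2 + 10*x + 2.48*|x|
L = 14, alpha = 0.0413
Iteration 1: beta = 0.0, y = 2.2666 + 0.0*(2.2666 - 2.2666) = 2.2666
  grad(y) = 41.7324, v = y - alpha*grad = 0.5431
  prox(v) = soft_thresh(0.5431, 0.1024) = 0.4406
Iteration 2: beta = 0.3333, y = 0.4406 + 0.3333*(0.4406 - 2.2666) = -0.168
  grad(y) = 7.6476, v = y - alpha*grad = -0.4839
  prox(v) = soft_thresh(-0.4839, 0.1024) = -0.3815
Iteration 3: beta = 0.5, y = -0.3815 + 0.5*(-0.3815 - 0.4406) = -0.7925
  grad(y) = -1.0949, v = y - alpha*grad = -0.7473
  prox(v) = soft_thresh(-0.7473, 0.1024) = -0.6448
Iteration 4: beta = 0.6, y = -0.6448 + 0.6*(-0.6448 + 0.3815) = -0.8029
  grad(y) = -1.2404, v = y - alpha*grad = -0.7517
  prox(v) = soft_thresh(-0.7517, 0.1024) = -0.6492
f(x_4) = 7*(-0.6492)^2 + 10*(-0.6492) + 2.48*|-0.6492| = -1.9317


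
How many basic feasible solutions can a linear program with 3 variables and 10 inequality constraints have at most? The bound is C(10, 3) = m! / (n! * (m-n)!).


Each vertex corresponds to some choice of n active constraints out of m, so the number of vertices is at most C(m, n) = m! / (n!(m-n)!).
m = 10, n = 3
Numerator: 10 * 9 * 8
Denominator: 3! = 6
C(10, 3) = 120


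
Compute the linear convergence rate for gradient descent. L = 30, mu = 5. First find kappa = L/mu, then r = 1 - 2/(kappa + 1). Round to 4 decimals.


Step 1: Compute the condition number.
kappa = L/mu = 30/5 = 6.0
Step 2: Compute the convergence rate.
r = 1 - 2/(kappa + 1) = 1 - 2*mu/(L + mu) = (L - mu)/(L + mu) = 25/35 = 0.7143


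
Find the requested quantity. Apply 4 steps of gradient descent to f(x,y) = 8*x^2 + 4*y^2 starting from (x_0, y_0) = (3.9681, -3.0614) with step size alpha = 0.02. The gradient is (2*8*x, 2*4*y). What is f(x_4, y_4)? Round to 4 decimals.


Gradient descent on f(x,y) = 8*x^2 + 4*y^2.
Starting point: (3.9681, -3.0614), alpha = 0.02
Step 1: grad_x = 2*8*3.9681 = 63.4896, grad_y = 2*4*-3.0614 = -24.4912
  x_1 = 3.9681 - 0.02*63.4896 = 2.6983
  y_1 = -3.0614 - 0.02*-24.4912 = -2.5716
Step 2: grad_x = 2*8*2.6983 = 43.1729, grad_y = 2*4*-2.5716 = -20.5726
  x_2 = 2.6983 - 0.02*43.1729 = 1.8348
  y_2 = -2.5716 - 0.02*-20.5726 = -2.1601
Step 3: grad_x = 2*8*1.8348 = 29.3576, grad_y = 2*4*-2.1601 = -17.281
  x_3 = 1.8348 - 0.02*29.3576 = 1.2477
  y_3 = -2.1601 - 0.02*-17.281 = -1.8145
Step 4: grad_x = 2*8*1.2477 = 19.9632, grad_y = 2*4*-1.8145 = -14.516
  x_4 = 1.2477 - 0.02*19.9632 = 0.8484
  y_4 = -1.8145 - 0.02*-14.516 = -1.5242
f(0.8484, -1.5242) = 8*0.8484^2 + 4*(-1.5242)^2 = 15.0513


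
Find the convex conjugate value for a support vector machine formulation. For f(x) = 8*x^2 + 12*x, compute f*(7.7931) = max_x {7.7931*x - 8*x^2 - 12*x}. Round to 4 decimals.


f*(y) = sup_x {y*x - a*x^2 - b*x} = sup_x {(y-b)*x - a*x^2}
FOC: (y - b) - 2a*x = 0 => x* = (y - b)/(2a)
x* = (7.7931 - 12)/(2*8) = -0.2629
f*(7.7931) = (y-b)^2/(4a) = (7.7931 - 12)^2/(4*8)
= 17.698/32 = 0.5531


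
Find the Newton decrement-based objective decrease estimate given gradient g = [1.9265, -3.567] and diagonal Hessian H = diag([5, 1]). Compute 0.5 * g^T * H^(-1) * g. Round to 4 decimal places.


Step 1: H is diagonal, so H^(-1) * g = [0.3853, -3.567].
Step 2: g^T H^(-1) g = sum_i g_i^2 / H_ii
  = (1.9265)^2/5 + (-3.567)^2/1
  = 0.7423 + 12.7235 = 13.4658
Step 3: Objective decrease = 0.5 * g^T H^(-1) g = 6.7329


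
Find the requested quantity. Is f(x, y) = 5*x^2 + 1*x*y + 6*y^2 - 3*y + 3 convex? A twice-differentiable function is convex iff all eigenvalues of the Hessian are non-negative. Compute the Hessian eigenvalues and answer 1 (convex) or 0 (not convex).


The Hessian of f(x,y) = 5*x^2 + 1*x*y + 6*y^2 - 3*y + 3 is:
H = [[10, 1], [1, 12]]
Trace = 10 + 12 = 22
Determinant = 10*12 - (1)^2 = 119
Discriminant = (22)^2 - 4*119 = 8.0
Eigenvalues: lambda_1 = 9.5858, lambda_2 = 12.4142
The function is convex.

1


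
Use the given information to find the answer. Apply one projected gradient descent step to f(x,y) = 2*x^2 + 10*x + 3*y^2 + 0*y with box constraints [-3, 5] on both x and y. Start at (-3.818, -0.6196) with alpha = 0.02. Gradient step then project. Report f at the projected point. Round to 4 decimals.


Step 1: Compute gradient at (-3.818, -0.6196).
grad_x = 2*2*-3.818 + 10 = -5.272
grad_y = 2*3*-0.6196 + 0 = -3.7176
Step 2: Gradient step.
x_raw = -3.818 - 0.02*-5.272 = -3.7126
y_raw = -0.6196 - 0.02*-3.7176 = -0.5452
Step 3: Project onto [-3, 5].
x_proj = clip(-3.7126) = -3.0
y_proj = clip(-0.5452) = -0.5452
Step 4: Evaluate f.
f(-3.0, -0.5452) = -11.1081


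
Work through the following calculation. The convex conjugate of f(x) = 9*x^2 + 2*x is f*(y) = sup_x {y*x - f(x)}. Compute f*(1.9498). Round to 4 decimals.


f*(y) = sup_x {y*x - a*x^2 - b*x} = sup_x {(y-b)*x - a*x^2}
FOC: (y - b) - 2a*x = 0 => x* = (y - b)/(2a)
x* = (1.9498 - 2)/(2*9) = -0.0028
f*(1.9498) = (y-b)^2/(4a) = (1.9498 - 2)^2/(4*9)
= 0.0025/36 = 0.0001


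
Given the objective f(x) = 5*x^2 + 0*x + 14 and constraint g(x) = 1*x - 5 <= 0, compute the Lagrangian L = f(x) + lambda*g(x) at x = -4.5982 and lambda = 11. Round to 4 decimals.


Step 1: Evaluate f(x).
f(-4.5982) = 5*(-4.5982)^2 + 0*(-4.5982) + 14 = 119.7172
Step 2: Evaluate g(x).
g(-4.5982) = 1*-4.5982 - 5 = -9.5982
Step 3: Compute Lagrangian.
L = 119.7172 + 11*-9.5982 = 14.137


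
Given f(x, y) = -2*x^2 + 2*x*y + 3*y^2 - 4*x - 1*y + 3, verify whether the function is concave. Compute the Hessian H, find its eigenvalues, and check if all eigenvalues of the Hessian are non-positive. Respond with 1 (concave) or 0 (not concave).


The Hessian of f(x,y) = -2*x^2 + 2*x*y + 3*y^2 - 4*x - 1*y + 3 is:
H = [[-4, 2], [2, 6]]
Trace = -4 + 6 = 2
Determinant = -4*6 - (2)^2 = -28
Discriminant = (2)^2 - 4*-28 = 116.0
Eigenvalues: lambda_1 = -4.3852, lambda_2 = 6.3852
The function is not concave.

0


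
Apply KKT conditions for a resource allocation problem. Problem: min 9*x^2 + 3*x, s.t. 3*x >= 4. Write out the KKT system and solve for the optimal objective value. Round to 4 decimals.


Step 1: Try lambda = 0 (constraint inactive).
x_unc = -3/(2*9) = -0.1667
Check: 3*-0.1667 = -0.5001 < 4 -- violated!
Step 2: Constraint must be active: 3*x = 4
x* = 4/3 = 1.3333 (rounded; the exact value 4/3 is used below)
lambda = (2*9*(4/3) + 3)/3 = 9.0
Step 3: Compute optimal value.
f(x*) = 9*(4/3)^2 + 3*(4/3) = 20.0


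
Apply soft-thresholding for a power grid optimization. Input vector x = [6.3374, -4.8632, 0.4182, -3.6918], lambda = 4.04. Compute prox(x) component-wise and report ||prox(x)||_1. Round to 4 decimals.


Soft-thresholding with lambda = 4.04:
prox(6.3374) = sign(6.3374)*max(|6.3374| - 4.04, 0) = 2.2974
prox(-4.8632) = sign(-4.8632)*max(|-4.8632| - 4.04, 0) = -0.8232
prox(0.4182) = sign(0.4182)*max(|0.4182| - 4.04, 0) = 0.0
prox(-3.6918) = sign(-3.6918)*max(|-3.6918| - 4.04, 0) = 0.0
prox(x) = [2.2974, -0.8232, 0.0, 0.0]
||prox(x)||_1 = 2.2974 + 0.8232 + 0.0 + 0.0 = 3.1206


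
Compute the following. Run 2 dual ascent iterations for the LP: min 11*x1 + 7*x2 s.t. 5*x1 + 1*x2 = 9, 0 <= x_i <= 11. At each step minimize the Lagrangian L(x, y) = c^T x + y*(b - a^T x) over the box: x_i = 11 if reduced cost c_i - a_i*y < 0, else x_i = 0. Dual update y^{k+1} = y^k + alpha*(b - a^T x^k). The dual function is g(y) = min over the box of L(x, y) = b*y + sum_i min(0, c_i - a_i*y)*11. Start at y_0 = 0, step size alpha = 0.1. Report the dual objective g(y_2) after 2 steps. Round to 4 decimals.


Dual ascent for LP: min 11*x1 + 7*x2, 5*x1 + 1*x2 = 9, 0 <= x_i <= 11
Step 1: y^k = 0.0, reduced costs: (11.0, 7.0)
  x^k = (0.0, 0.0), subgradient = b - a^T x = 9.0
  y^{k+1} = 0.0 + 0.1*9.0 = 0.9
Step 2: y^k = 0.9, reduced costs: (6.5, 6.1)
  x^k = (0.0, 0.0), subgradient = b - a^T x = 9.0
  y^{k+1} = 0.9 + 0.1*9.0 = 1.8
Dual objective at y_2 = 1.8: reduced costs (2.0, 5.2), box minimizer x = (0.0, 0.0)
g(y_2) = b*y + (c1 - a1*y)*x1 + (c2 - a2*y)*x2 = 9*1.8 + 2.0*0.0 + 5.2*0.0 = 16.2 + 0.0 + 0.0 = 16.2
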